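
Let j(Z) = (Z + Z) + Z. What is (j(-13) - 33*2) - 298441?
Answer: -298546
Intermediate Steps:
j(Z) = 3*Z (j(Z) = 2*Z + Z = 3*Z)
(j(-13) - 33*2) - 298441 = (3*(-13) - 33*2) - 298441 = (-39 - 66) - 298441 = -105 - 298441 = -298546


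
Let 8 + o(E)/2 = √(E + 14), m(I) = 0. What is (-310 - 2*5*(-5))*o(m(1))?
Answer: 4160 - 520*√14 ≈ 2214.3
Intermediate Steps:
o(E) = -16 + 2*√(14 + E) (o(E) = -16 + 2*√(E + 14) = -16 + 2*√(14 + E))
(-310 - 2*5*(-5))*o(m(1)) = (-310 - 2*5*(-5))*(-16 + 2*√(14 + 0)) = (-310 - 10*(-5))*(-16 + 2*√14) = (-310 + 50)*(-16 + 2*√14) = -260*(-16 + 2*√14) = 4160 - 520*√14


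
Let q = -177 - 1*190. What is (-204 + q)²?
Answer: 326041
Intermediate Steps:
q = -367 (q = -177 - 190 = -367)
(-204 + q)² = (-204 - 367)² = (-571)² = 326041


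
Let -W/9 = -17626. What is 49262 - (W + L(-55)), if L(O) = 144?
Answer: -109516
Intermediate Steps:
W = 158634 (W = -9*(-17626) = 158634)
49262 - (W + L(-55)) = 49262 - (158634 + 144) = 49262 - 1*158778 = 49262 - 158778 = -109516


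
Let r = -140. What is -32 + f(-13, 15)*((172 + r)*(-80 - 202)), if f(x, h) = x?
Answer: 117280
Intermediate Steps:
-32 + f(-13, 15)*((172 + r)*(-80 - 202)) = -32 - 13*(172 - 140)*(-80 - 202) = -32 - 416*(-282) = -32 - 13*(-9024) = -32 + 117312 = 117280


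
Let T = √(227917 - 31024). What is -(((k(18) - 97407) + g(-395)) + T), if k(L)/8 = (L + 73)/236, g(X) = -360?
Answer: 5768071/59 - 3*√21877 ≈ 97320.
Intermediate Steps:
k(L) = 146/59 + 2*L/59 (k(L) = 8*((L + 73)/236) = 8*((73 + L)*(1/236)) = 8*(73/236 + L/236) = 146/59 + 2*L/59)
T = 3*√21877 (T = √196893 = 3*√21877 ≈ 443.73)
-(((k(18) - 97407) + g(-395)) + T) = -((((146/59 + (2/59)*18) - 97407) - 360) + 3*√21877) = -((((146/59 + 36/59) - 97407) - 360) + 3*√21877) = -(((182/59 - 97407) - 360) + 3*√21877) = -((-5746831/59 - 360) + 3*√21877) = -(-5768071/59 + 3*√21877) = 5768071/59 - 3*√21877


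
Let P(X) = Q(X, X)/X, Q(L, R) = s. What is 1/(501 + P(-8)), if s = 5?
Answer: 8/4003 ≈ 0.0019985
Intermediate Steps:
Q(L, R) = 5
P(X) = 5/X
1/(501 + P(-8)) = 1/(501 + 5/(-8)) = 1/(501 + 5*(-⅛)) = 1/(501 - 5/8) = 1/(4003/8) = 8/4003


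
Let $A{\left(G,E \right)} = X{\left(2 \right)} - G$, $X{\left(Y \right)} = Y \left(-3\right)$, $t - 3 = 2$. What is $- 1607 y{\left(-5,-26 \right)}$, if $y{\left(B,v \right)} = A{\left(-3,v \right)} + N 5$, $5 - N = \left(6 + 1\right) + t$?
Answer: $61066$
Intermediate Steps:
$t = 5$ ($t = 3 + 2 = 5$)
$X{\left(Y \right)} = - 3 Y$
$N = -7$ ($N = 5 - \left(\left(6 + 1\right) + 5\right) = 5 - \left(7 + 5\right) = 5 - 12 = -7$)
$A{\left(G,E \right)} = -6 - G$ ($A{\left(G,E \right)} = \left(-3\right) 2 - G = -6 - G$)
$y{\left(B,v \right)} = -38$ ($y{\left(B,v \right)} = \left(-6 - -3\right) - 35 = \left(-6 + 3\right) - 35 = -3 - 35 = -38$)
$- 1607 y{\left(-5,-26 \right)} = \left(-1607\right) \left(-38\right) = 61066$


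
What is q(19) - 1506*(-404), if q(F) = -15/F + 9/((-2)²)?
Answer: 46240335/76 ≈ 6.0843e+5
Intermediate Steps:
q(F) = 9/4 - 15/F (q(F) = -15/F + 9/4 = 9/4 - 15/F)
q(19) - 1506*(-404) = (9/4 - 15/19) - 1506*(-404) = (9/4 - 15*1/19) + 608424 = (9/4 - 15/19) + 608424 = 111/76 + 608424 = 46240335/76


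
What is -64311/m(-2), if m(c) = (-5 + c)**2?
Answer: -64311/49 ≈ -1312.5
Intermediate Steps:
-64311/m(-2) = -64311/(-5 - 2)**2 = -64311/((-7)**2) = -64311/49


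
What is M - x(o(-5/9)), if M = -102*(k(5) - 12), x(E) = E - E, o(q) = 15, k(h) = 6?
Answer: 612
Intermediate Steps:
x(E) = 0
M = 612 (M = -102*(6 - 12) = -102*(-6) = 612)
M - x(o(-5/9)) = 612 - 1*0 = 612 + 0 = 612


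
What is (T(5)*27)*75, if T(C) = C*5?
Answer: 50625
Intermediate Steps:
T(C) = 5*C
(T(5)*27)*75 = ((5*5)*27)*75 = (25*27)*75 = 675*75 = 50625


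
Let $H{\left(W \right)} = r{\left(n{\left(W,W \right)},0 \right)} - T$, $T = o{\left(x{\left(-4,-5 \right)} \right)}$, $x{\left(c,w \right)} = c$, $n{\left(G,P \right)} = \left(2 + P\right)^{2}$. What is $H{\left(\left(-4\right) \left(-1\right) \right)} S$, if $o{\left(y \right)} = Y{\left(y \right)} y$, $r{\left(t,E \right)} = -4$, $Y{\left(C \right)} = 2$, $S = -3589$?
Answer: $-14356$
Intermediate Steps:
$o{\left(y \right)} = 2 y$
$T = -8$ ($T = 2 \left(-4\right) = -8$)
$H{\left(W \right)} = 4$ ($H{\left(W \right)} = -4 - -8 = -4 + 8 = 4$)
$H{\left(\left(-4\right) \left(-1\right) \right)} S = 4 \left(-3589\right) = -14356$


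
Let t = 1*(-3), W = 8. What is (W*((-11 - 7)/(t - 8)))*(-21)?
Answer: -3024/11 ≈ -274.91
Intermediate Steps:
t = -3
(W*((-11 - 7)/(t - 8)))*(-21) = (8*((-11 - 7)/(-3 - 8)))*(-21) = (8*(-18/(-11)))*(-21) = (8*(-18*(-1/11)))*(-21) = (8*(18/11))*(-21) = (144/11)*(-21) = -3024/11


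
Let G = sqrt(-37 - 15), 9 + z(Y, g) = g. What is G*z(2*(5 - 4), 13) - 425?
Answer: -425 + 8*I*sqrt(13) ≈ -425.0 + 28.844*I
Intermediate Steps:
z(Y, g) = -9 + g
G = 2*I*sqrt(13) (G = sqrt(-52) = 2*I*sqrt(13) ≈ 7.2111*I)
G*z(2*(5 - 4), 13) - 425 = (2*I*sqrt(13))*(-9 + 13) - 425 = (2*I*sqrt(13))*4 - 425 = 8*I*sqrt(13) - 425 = -425 + 8*I*sqrt(13)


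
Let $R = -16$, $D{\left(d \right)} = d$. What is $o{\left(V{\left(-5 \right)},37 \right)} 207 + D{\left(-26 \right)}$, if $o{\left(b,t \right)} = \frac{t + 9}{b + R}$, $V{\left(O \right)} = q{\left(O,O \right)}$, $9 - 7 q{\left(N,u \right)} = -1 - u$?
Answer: $- \frac{69436}{107} \approx -648.93$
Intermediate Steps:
$q{\left(N,u \right)} = \frac{10}{7} + \frac{u}{7}$ ($q{\left(N,u \right)} = \frac{9}{7} - \frac{-1 - u}{7} = \frac{9}{7} + \left(\frac{1}{7} + \frac{u}{7}\right) = \frac{10}{7} + \frac{u}{7}$)
$V{\left(O \right)} = \frac{10}{7} + \frac{O}{7}$
$o{\left(b,t \right)} = \frac{9 + t}{-16 + b}$ ($o{\left(b,t \right)} = \frac{t + 9}{b - 16} = \frac{9 + t}{-16 + b}$)
$o{\left(V{\left(-5 \right)},37 \right)} 207 + D{\left(-26 \right)} = \frac{9 + 37}{-16 + \left(\frac{10}{7} + \frac{1}{7} \left(-5\right)\right)} 207 - 26 = \frac{1}{-16 + \left(\frac{10}{7} - \frac{5}{7}\right)} 46 \cdot 207 - 26 = \frac{1}{-16 + \frac{5}{7}} \cdot 46 \cdot 207 - 26 = \frac{1}{- \frac{107}{7}} \cdot 46 \cdot 207 - 26 = \left(- \frac{7}{107}\right) 46 \cdot 207 - 26 = \left(- \frac{322}{107}\right) 207 - 26 = - \frac{66654}{107} - 26 = - \frac{69436}{107}$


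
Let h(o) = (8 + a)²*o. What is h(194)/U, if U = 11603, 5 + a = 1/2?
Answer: 4753/23206 ≈ 0.20482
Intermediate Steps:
a = -9/2 (a = -5 + 1/2 = -5 + 1*(½) = -5 + ½ = -9/2 ≈ -4.5000)
h(o) = 49*o/4 (h(o) = (8 - 9/2)²*o = (7/2)²*o = 49*o/4)
h(194)/U = ((49/4)*194)/11603 = (4753/2)*(1/11603) = 4753/23206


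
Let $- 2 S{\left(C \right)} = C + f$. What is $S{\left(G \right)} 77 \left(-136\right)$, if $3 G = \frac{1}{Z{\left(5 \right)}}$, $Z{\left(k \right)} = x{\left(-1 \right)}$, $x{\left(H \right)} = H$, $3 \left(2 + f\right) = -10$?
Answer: $- \frac{89012}{3} \approx -29671.0$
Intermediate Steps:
$f = - \frac{16}{3}$ ($f = -2 + \frac{1}{3} \left(-10\right) = -2 - \frac{10}{3} = - \frac{16}{3} \approx -5.3333$)
$Z{\left(k \right)} = -1$
$G = - \frac{1}{3}$ ($G = \frac{1}{3 \left(-1\right)} = \frac{1}{3} \left(-1\right) = - \frac{1}{3} \approx -0.33333$)
$S{\left(C \right)} = \frac{8}{3} - \frac{C}{2}$ ($S{\left(C \right)} = - \frac{C - \frac{16}{3}}{2} = - \frac{- \frac{16}{3} + C}{2} = \frac{8}{3} - \frac{C}{2}$)
$S{\left(G \right)} 77 \left(-136\right) = \left(\frac{8}{3} - - \frac{1}{6}\right) 77 \left(-136\right) = \left(\frac{8}{3} + \frac{1}{6}\right) 77 \left(-136\right) = \frac{17}{6} \cdot 77 \left(-136\right) = \frac{1309}{6} \left(-136\right) = - \frac{89012}{3}$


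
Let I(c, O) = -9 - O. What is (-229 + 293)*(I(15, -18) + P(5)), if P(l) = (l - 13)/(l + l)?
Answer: 2624/5 ≈ 524.80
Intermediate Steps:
P(l) = (-13 + l)/(2*l) (P(l) = (-13 + l)/((2*l)) = (-13 + l)*(1/(2*l)) = (-13 + l)/(2*l))
(-229 + 293)*(I(15, -18) + P(5)) = (-229 + 293)*((-9 - 1*(-18)) + (½)*(-13 + 5)/5) = 64*((-9 + 18) + (½)*(⅕)*(-8)) = 64*(9 - ⅘) = 64*(41/5) = 2624/5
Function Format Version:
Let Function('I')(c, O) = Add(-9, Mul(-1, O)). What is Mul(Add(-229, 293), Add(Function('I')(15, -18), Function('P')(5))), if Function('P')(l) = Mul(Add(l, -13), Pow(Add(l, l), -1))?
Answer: Rational(2624, 5) ≈ 524.80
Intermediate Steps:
Function('P')(l) = Mul(Rational(1, 2), Pow(l, -1), Add(-13, l)) (Function('P')(l) = Mul(Add(-13, l), Pow(Mul(2, l), -1)) = Mul(Add(-13, l), Mul(Rational(1, 2), Pow(l, -1))) = Mul(Rational(1, 2), Pow(l, -1), Add(-13, l)))
Mul(Add(-229, 293), Add(Function('I')(15, -18), Function('P')(5))) = Mul(Add(-229, 293), Add(Add(-9, Mul(-1, -18)), Mul(Rational(1, 2), Pow(5, -1), Add(-13, 5)))) = Mul(64, Add(Add(-9, 18), Mul(Rational(1, 2), Rational(1, 5), -8))) = Mul(64, Add(9, Rational(-4, 5))) = Mul(64, Rational(41, 5)) = Rational(2624, 5)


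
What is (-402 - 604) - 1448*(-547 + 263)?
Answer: 410226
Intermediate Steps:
(-402 - 604) - 1448*(-547 + 263) = -1006 - 1448*(-284) = -1006 + 411232 = 410226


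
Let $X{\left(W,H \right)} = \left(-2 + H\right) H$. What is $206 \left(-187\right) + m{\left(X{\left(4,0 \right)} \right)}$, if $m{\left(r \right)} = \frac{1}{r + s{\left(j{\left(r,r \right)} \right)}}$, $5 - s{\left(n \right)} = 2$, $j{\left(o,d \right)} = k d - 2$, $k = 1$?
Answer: $- \frac{115565}{3} \approx -38522.0$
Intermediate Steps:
$j{\left(o,d \right)} = -2 + d$ ($j{\left(o,d \right)} = 1 d - 2 = d - 2 = -2 + d$)
$s{\left(n \right)} = 3$ ($s{\left(n \right)} = 5 - 2 = 3$)
$X{\left(W,H \right)} = H \left(-2 + H\right)$
$m{\left(r \right)} = \frac{1}{3 + r}$ ($m{\left(r \right)} = \frac{1}{r + 3} = \frac{1}{3 + r}$)
$206 \left(-187\right) + m{\left(X{\left(4,0 \right)} \right)} = 206 \left(-187\right) + \frac{1}{3 + 0 \left(-2 + 0\right)} = -38522 + \frac{1}{3 + 0 \left(-2\right)} = -38522 + \frac{1}{3 + 0} = -38522 + \frac{1}{3} = - \frac{115565}{3}$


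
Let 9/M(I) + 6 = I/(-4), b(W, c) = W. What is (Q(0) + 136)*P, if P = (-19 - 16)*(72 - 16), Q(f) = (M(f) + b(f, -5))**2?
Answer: -270970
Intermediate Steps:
M(I) = 9/(-6 - I/4) (M(I) = 9/(-6 + I/(-4)) = 9/(-6 + I*(-1/4)) = 9/(-6 - I/4))
Q(f) = (f - 36/(24 + f))**2 (Q(f) = (-36/(24 + f) + f)**2 = (f - 36/(24 + f))**2)
P = -1960 (P = -35*56 = -1960)
(Q(0) + 136)*P = ((0 - 36/(24 + 0))**2 + 136)*(-1960) = ((0 - 36/24)**2 + 136)*(-1960) = ((0 - 36*1/24)**2 + 136)*(-1960) = ((0 - 3/2)**2 + 136)*(-1960) = ((-3/2)**2 + 136)*(-1960) = (9/4 + 136)*(-1960) = (553/4)*(-1960) = -270970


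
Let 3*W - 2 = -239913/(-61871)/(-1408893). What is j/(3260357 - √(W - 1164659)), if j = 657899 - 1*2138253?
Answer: -420722641983710652285534/926606852914777114227493 - 1480354*I*√8849705776572484554797236638/926606852914777114227493 ≈ -0.45405 - 0.00015029*I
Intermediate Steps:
W = 58112999231/87169618803 (W = ⅔ + (-239913/(-61871)/(-1408893))/3 = ⅔ + (-239913*(-1/61871)*(-1/1408893))/3 = ⅔ + ((239913/61871)*(-1/1408893))/3 = ⅔ + (⅓)*(-79971/29056539601) = ⅔ - 26657/29056539601 = 58112999231/87169618803 ≈ 0.66667)
j = -1480354 (j = 657899 - 2138253 = -1480354)
j/(3260357 - √(W - 1164659)) = -1480354/(3260357 - √(58112999231/87169618803 - 1164659)) = -1480354/(3260357 - √(-101522822952483946/87169618803)) = -1480354/(3260357 - I*√8849705776572484554797236638/87169618803)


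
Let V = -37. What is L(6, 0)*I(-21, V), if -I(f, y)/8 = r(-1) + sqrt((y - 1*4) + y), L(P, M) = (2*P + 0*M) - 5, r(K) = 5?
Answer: -280 - 56*I*sqrt(78) ≈ -280.0 - 494.58*I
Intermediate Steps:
L(P, M) = -5 + 2*P (L(P, M) = (2*P + 0) - 5 = 2*P - 5 = -5 + 2*P)
I(f, y) = -40 - 8*sqrt(-4 + 2*y) (I(f, y) = -8*(5 + sqrt((y - 1*4) + y)) = -8*(5 + sqrt((y - 4) + y)) = -8*(5 + sqrt((-4 + y) + y)) = -8*(5 + sqrt(-4 + 2*y)) = -40 - 8*sqrt(-4 + 2*y))
L(6, 0)*I(-21, V) = (-5 + 2*6)*(-40 - 8*sqrt(-4 + 2*(-37))) = (-5 + 12)*(-40 - 8*sqrt(-4 - 74)) = 7*(-40 - 8*I*sqrt(78)) = -280 - 56*I*sqrt(78)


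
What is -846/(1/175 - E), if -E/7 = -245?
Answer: 74025/150062 ≈ 0.49330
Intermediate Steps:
E = 1715 (E = -7*(-245) = 1715)
-846/(1/175 - E) = -846/(1/175 - 1*1715) = -846/(1/175 - 1715) = -846/(-300124/175) = -846*(-175/300124) = 74025/150062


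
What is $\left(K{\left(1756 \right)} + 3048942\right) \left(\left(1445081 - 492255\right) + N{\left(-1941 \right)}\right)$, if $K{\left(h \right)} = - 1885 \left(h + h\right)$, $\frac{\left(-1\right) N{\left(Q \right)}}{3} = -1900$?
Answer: $-3423066963628$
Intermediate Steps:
$N{\left(Q \right)} = 5700$ ($N{\left(Q \right)} = \left(-3\right) \left(-1900\right) = 5700$)
$K{\left(h \right)} = - 3770 h$ ($K{\left(h \right)} = - 1885 \cdot 2 h = - 3770 h$)
$\left(K{\left(1756 \right)} + 3048942\right) \left(\left(1445081 - 492255\right) + N{\left(-1941 \right)}\right) = \left(\left(-3770\right) 1756 + 3048942\right) \left(\left(1445081 - 492255\right) + 5700\right) = \left(-6620120 + 3048942\right) \left(\left(1445081 - 492255\right) + 5700\right) = - 3571178 \left(952826 + 5700\right) = \left(-3571178\right) 958526 = -3423066963628$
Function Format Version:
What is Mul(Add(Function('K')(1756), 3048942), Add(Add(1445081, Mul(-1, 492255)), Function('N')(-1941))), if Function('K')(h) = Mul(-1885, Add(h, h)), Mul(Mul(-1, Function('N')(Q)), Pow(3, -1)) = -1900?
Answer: -3423066963628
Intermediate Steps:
Function('N')(Q) = 5700 (Function('N')(Q) = Mul(-3, -1900) = 5700)
Function('K')(h) = Mul(-3770, h) (Function('K')(h) = Mul(-1885, Mul(2, h)) = Mul(-3770, h))
Mul(Add(Function('K')(1756), 3048942), Add(Add(1445081, Mul(-1, 492255)), Function('N')(-1941))) = Mul(Add(Mul(-3770, 1756), 3048942), Add(Add(1445081, Mul(-1, 492255)), 5700)) = Mul(Add(-6620120, 3048942), Add(Add(1445081, -492255), 5700)) = Mul(-3571178, Add(952826, 5700)) = Mul(-3571178, 958526) = -3423066963628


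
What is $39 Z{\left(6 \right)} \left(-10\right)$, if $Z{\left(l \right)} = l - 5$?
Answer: $-390$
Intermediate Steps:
$Z{\left(l \right)} = -5 + l$
$39 Z{\left(6 \right)} \left(-10\right) = 39 \left(-5 + 6\right) \left(-10\right) = 39 \cdot 1 \left(-10\right) = 39 \left(-10\right) = -390$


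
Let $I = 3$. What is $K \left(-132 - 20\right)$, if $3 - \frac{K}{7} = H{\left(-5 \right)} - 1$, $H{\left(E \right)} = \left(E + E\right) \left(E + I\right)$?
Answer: $17024$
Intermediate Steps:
$H{\left(E \right)} = 2 E \left(3 + E\right)$ ($H{\left(E \right)} = \left(E + E\right) \left(E + 3\right) = 2 E \left(3 + E\right)$)
$K = -112$ ($K = 21 - 7 \left(2 \left(-5\right) \left(3 - 5\right) - 1\right) = 21 - 7 \left(2 \left(-5\right) \left(-2\right) - 1\right) = 21 - 7 \left(20 - 1\right) = 21 - 133 = -112$)
$K \left(-132 - 20\right) = - 112 \left(-132 - 20\right) = \left(-112\right) \left(-152\right) = 17024$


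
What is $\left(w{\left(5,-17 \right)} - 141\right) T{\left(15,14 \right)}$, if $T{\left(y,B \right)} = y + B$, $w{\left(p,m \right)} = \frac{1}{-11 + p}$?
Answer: $- \frac{24563}{6} \approx -4093.8$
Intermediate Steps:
$T{\left(y,B \right)} = B + y$
$\left(w{\left(5,-17 \right)} - 141\right) T{\left(15,14 \right)} = \left(\frac{1}{-11 + 5} - 141\right) \left(14 + 15\right) = \left(\frac{1}{-6} - 141\right) 29 = \left(- \frac{1}{6} - 141\right) 29 = \left(- \frac{847}{6}\right) 29 = - \frac{24563}{6}$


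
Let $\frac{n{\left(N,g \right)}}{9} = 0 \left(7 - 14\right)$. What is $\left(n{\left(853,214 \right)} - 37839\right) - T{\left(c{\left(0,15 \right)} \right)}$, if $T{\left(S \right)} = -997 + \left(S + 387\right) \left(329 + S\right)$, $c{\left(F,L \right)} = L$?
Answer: $-175130$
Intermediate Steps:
$n{\left(N,g \right)} = 0$ ($n{\left(N,g \right)} = 9 \cdot 0 \left(7 - 14\right) = 9 \cdot 0 \left(-7\right) = 9 \cdot 0 = 0$)
$T{\left(S \right)} = -997 + \left(329 + S\right) \left(387 + S\right)$ ($T{\left(S \right)} = -997 + \left(387 + S\right) \left(329 + S\right) = -997 + \left(329 + S\right) \left(387 + S\right)$)
$\left(n{\left(853,214 \right)} - 37839\right) - T{\left(c{\left(0,15 \right)} \right)} = \left(0 - 37839\right) - \left(126326 + 15^{2} + 716 \cdot 15\right) = -37839 - \left(126326 + 225 + 10740\right) = -37839 - 137291 = -175130$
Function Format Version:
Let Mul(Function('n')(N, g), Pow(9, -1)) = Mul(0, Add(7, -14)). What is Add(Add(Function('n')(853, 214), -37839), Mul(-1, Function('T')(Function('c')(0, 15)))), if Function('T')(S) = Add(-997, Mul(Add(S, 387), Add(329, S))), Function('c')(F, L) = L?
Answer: -175130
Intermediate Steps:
Function('n')(N, g) = 0 (Function('n')(N, g) = Mul(9, Mul(0, Add(7, -14))) = Mul(9, Mul(0, -7)) = Mul(9, 0) = 0)
Function('T')(S) = Add(-997, Mul(Add(329, S), Add(387, S))) (Function('T')(S) = Add(-997, Mul(Add(387, S), Add(329, S))) = Add(-997, Mul(Add(329, S), Add(387, S))))
Add(Add(Function('n')(853, 214), -37839), Mul(-1, Function('T')(Function('c')(0, 15)))) = Add(Add(0, -37839), Mul(-1, Add(126326, Pow(15, 2), Mul(716, 15)))) = Add(-37839, Mul(-1, Add(126326, 225, 10740))) = Add(-37839, Mul(-1, 137291)) = Add(-37839, -137291) = -175130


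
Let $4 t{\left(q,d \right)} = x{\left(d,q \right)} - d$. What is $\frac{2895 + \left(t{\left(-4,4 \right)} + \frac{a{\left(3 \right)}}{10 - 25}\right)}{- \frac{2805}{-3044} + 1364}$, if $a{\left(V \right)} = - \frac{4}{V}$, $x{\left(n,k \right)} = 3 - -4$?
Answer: $\frac{396672011}{186966945} \approx 2.1216$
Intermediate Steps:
$x{\left(n,k \right)} = 7$ ($x{\left(n,k \right)} = 3 + 4 = 7$)
$t{\left(q,d \right)} = \frac{7}{4} - \frac{d}{4}$ ($t{\left(q,d \right)} = \frac{7 - d}{4} = \frac{7}{4} - \frac{d}{4}$)
$\frac{2895 + \left(t{\left(-4,4 \right)} + \frac{a{\left(3 \right)}}{10 - 25}\right)}{- \frac{2805}{-3044} + 1364} = \frac{2895 + \left(\left(\frac{7}{4} - 1\right) + \frac{\left(-4\right) \frac{1}{3}}{10 - 25}\right)}{- \frac{2805}{-3044} + 1364} = \frac{2895 + \left(\left(\frac{7}{4} - 1\right) + \frac{\left(-4\right) \frac{1}{3}}{-15}\right)}{\left(-2805\right) \left(- \frac{1}{3044}\right) + 1364} = \frac{2895 + \left(\frac{3}{4} - - \frac{4}{45}\right)}{\frac{2805}{3044} + 1364} = \frac{2895 + \left(\frac{3}{4} + \frac{4}{45}\right)}{\frac{4154821}{3044}} = \left(2895 + \frac{151}{180}\right) \frac{3044}{4154821} = \frac{521251}{180} \cdot \frac{3044}{4154821} = \frac{396672011}{186966945}$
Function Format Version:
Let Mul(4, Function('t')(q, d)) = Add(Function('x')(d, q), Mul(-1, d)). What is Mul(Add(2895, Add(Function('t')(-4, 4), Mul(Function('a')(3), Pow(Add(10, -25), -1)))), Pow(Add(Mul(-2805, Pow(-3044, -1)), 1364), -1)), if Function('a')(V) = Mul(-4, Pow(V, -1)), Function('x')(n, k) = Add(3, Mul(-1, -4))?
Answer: Rational(396672011, 186966945) ≈ 2.1216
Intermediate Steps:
Function('x')(n, k) = 7 (Function('x')(n, k) = Add(3, 4) = 7)
Function('t')(q, d) = Add(Rational(7, 4), Mul(Rational(-1, 4), d)) (Function('t')(q, d) = Mul(Rational(1, 4), Add(7, Mul(-1, d))) = Add(Rational(7, 4), Mul(Rational(-1, 4), d)))
Mul(Add(2895, Add(Function('t')(-4, 4), Mul(Function('a')(3), Pow(Add(10, -25), -1)))), Pow(Add(Mul(-2805, Pow(-3044, -1)), 1364), -1)) = Mul(Add(2895, Add(Add(Rational(7, 4), Mul(Rational(-1, 4), 4)), Mul(Mul(-4, Pow(3, -1)), Pow(Add(10, -25), -1)))), Pow(Add(Mul(-2805, Pow(-3044, -1)), 1364), -1)) = Mul(Add(2895, Add(Add(Rational(7, 4), -1), Mul(Mul(-4, Rational(1, 3)), Pow(-15, -1)))), Pow(Add(Mul(-2805, Rational(-1, 3044)), 1364), -1)) = Mul(Add(2895, Add(Rational(3, 4), Mul(Rational(-4, 3), Rational(-1, 15)))), Pow(Add(Rational(2805, 3044), 1364), -1)) = Mul(Add(2895, Add(Rational(3, 4), Rational(4, 45))), Pow(Rational(4154821, 3044), -1)) = Mul(Add(2895, Rational(151, 180)), Rational(3044, 4154821)) = Mul(Rational(521251, 180), Rational(3044, 4154821)) = Rational(396672011, 186966945)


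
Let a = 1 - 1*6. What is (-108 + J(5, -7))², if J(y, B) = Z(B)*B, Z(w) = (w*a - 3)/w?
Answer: 5776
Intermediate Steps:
a = -5 (a = 1 - 6 = -5)
Z(w) = (-3 - 5*w)/w (Z(w) = (w*(-5) - 3)/w = (-5*w - 3)/w = (-3 - 5*w)/w)
J(y, B) = B*(-5 - 3/B) (J(y, B) = (-5 - 3/B)*B = B*(-5 - 3/B))
(-108 + J(5, -7))² = (-108 + (-3 - 5*(-7)))² = (-108 + (-3 + 35))² = (-108 + 32)² = (-76)² = 5776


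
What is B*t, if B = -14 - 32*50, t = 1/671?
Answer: -1614/671 ≈ -2.4054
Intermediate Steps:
t = 1/671 ≈ 0.0014903
B = -1614 (B = -14 - 1600 = -1614)
B*t = -1614*1/671 = -1614/671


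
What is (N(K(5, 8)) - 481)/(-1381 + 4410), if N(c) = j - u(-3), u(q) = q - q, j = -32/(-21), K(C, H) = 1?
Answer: -10069/63609 ≈ -0.15830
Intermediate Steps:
j = 32/21 (j = -32*(-1/21) = 32/21 ≈ 1.5238)
u(q) = 0
N(c) = 32/21 (N(c) = 32/21 - 1*0 = 32/21 + 0 = 32/21)
(N(K(5, 8)) - 481)/(-1381 + 4410) = (32/21 - 481)/(-1381 + 4410) = -10069/21/3029 = -10069/21*1/3029 = -10069/63609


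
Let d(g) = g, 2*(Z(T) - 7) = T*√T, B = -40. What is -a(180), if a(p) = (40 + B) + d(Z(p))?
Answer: -7 - 540*√5 ≈ -1214.5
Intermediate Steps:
Z(T) = 7 + T^(3/2)/2 (Z(T) = 7 + (T*√T)/2 = 7 + T^(3/2)/2)
a(p) = 7 + p^(3/2)/2 (a(p) = (40 - 40) + (7 + p^(3/2)/2) = 0 + (7 + p^(3/2)/2) = 7 + p^(3/2)/2)
-a(180) = -(7 + 180^(3/2)/2) = -(7 + (1080*√5)/2) = -(7 + 540*√5) = -7 - 540*√5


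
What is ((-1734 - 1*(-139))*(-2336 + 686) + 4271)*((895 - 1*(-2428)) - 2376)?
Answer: 2496311887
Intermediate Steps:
((-1734 - 1*(-139))*(-2336 + 686) + 4271)*((895 - 1*(-2428)) - 2376) = ((-1734 + 139)*(-1650) + 4271)*((895 + 2428) - 2376) = (-1595*(-1650) + 4271)*(3323 - 2376) = (2631750 + 4271)*947 = 2636021*947 = 2496311887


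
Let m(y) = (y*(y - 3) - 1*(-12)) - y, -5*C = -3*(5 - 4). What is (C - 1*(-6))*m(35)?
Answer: 36201/5 ≈ 7240.2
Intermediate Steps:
C = ⅗ (C = -(-3)*(5 - 4)/5 = -(-3)/5 = -⅕*(-3) = ⅗ ≈ 0.60000)
m(y) = 12 - y + y*(-3 + y) (m(y) = (y*(-3 + y) + 12) - y = (12 + y*(-3 + y)) - y = 12 - y + y*(-3 + y))
(C - 1*(-6))*m(35) = (⅗ - 1*(-6))*(12 + 35² - 4*35) = (⅗ + 6)*(12 + 1225 - 140) = (33/5)*1097 = 36201/5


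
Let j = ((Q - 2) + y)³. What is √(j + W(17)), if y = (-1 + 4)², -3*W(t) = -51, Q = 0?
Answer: 6*√10 ≈ 18.974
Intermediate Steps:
W(t) = 17 (W(t) = -⅓*(-51) = 17)
y = 9 (y = 3² = 9)
j = 343 (j = ((0 - 2) + 9)³ = (-2 + 9)³ = 7³ = 343)
√(j + W(17)) = √(343 + 17) = √360 = 6*√10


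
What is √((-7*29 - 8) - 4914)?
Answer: 5*I*√205 ≈ 71.589*I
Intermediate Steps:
√((-7*29 - 8) - 4914) = √((-203 - 8) - 4914) = √(-211 - 4914) = √(-5125) = 5*I*√205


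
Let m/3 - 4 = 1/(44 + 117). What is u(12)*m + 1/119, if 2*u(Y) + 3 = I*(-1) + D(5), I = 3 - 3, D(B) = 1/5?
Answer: -46030/2737 ≈ -16.818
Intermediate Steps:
D(B) = 1/5
I = 0
u(Y) = -7/5 (u(Y) = -3/2 + (0*(-1) + 1/5)/2 = -3/2 + (0 + 1/5)/2 = -3/2 + (1/2)*(1/5) = -3/2 + 1/10 = -7/5)
m = 1935/161 (m = 12 + 3/(44 + 117) = 12 + 3/161 = 1935/161 ≈ 12.019)
u(12)*m + 1/119 = -7/5*1935/161 + 1/119 = -387/23 + 1/119 = -46030/2737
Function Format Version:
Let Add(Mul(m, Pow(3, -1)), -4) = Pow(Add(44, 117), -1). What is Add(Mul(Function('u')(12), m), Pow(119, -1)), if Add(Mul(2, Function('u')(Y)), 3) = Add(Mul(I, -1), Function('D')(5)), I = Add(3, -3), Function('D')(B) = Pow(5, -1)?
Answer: Rational(-46030, 2737) ≈ -16.818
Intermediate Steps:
Function('D')(B) = Rational(1, 5)
I = 0
Function('u')(Y) = Rational(-7, 5) (Function('u')(Y) = Add(Rational(-3, 2), Mul(Rational(1, 2), Add(Mul(0, -1), Rational(1, 5)))) = Add(Rational(-3, 2), Mul(Rational(1, 2), Add(0, Rational(1, 5)))) = Add(Rational(-3, 2), Mul(Rational(1, 2), Rational(1, 5))) = Add(Rational(-3, 2), Rational(1, 10)) = Rational(-7, 5))
m = Rational(1935, 161) (m = Add(12, Mul(3, Pow(Add(44, 117), -1))) = Add(12, Mul(3, Pow(161, -1))) = Add(12, Mul(3, Rational(1, 161))) = Add(12, Rational(3, 161)) = Rational(1935, 161) ≈ 12.019)
Add(Mul(Function('u')(12), m), Pow(119, -1)) = Add(Mul(Rational(-7, 5), Rational(1935, 161)), Pow(119, -1)) = Add(Rational(-387, 23), Rational(1, 119)) = Rational(-46030, 2737)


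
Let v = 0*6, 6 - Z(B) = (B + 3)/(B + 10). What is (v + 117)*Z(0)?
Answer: 6669/10 ≈ 666.90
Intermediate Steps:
Z(B) = 6 - (3 + B)/(10 + B) (Z(B) = 6 - (B + 3)/(B + 10) = 6 - (3 + B)/(10 + B))
v = 0
(v + 117)*Z(0) = (0 + 117)*((57 + 5*0)/(10 + 0)) = 117*((57 + 0)/10) = 117*((1/10)*57) = 117*(57/10) = 6669/10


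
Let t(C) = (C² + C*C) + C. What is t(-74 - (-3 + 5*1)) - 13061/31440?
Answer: 360792379/31440 ≈ 11476.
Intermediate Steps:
t(C) = C + 2*C² (t(C) = (C² + C²) + C = 2*C² + C = C + 2*C²)
t(-74 - (-3 + 5*1)) - 13061/31440 = (-74 - (-3 + 5*1))*(1 + 2*(-74 - (-3 + 5*1))) - 13061/31440 = (-74 - (-3 + 5))*(1 + 2*(-74 - (-3 + 5))) - 13061/31440 = (-74 - 1*2)*(1 + 2*(-74 - 1*2)) - 1*13061/31440 = (-74 - 2)*(1 + 2*(-74 - 2)) - 13061/31440 = -76*(1 + 2*(-76)) - 13061/31440 = -76*(1 - 152) - 13061/31440 = -76*(-151) - 13061/31440 = 11476 - 13061/31440 = 360792379/31440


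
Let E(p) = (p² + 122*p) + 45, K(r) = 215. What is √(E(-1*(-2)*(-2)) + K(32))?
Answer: 2*I*√53 ≈ 14.56*I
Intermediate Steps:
E(p) = 45 + p² + 122*p
√(E(-1*(-2)*(-2)) + K(32)) = √((45 + (-1*(-2)*(-2))² + 122*(-1*(-2)*(-2))) + 215) = √((45 + (2*(-2))² + 122*(2*(-2))) + 215) = √((45 + (-4)² + 122*(-4)) + 215) = √((45 + 16 - 488) + 215) = √(-427 + 215) = √(-212) = 2*I*√53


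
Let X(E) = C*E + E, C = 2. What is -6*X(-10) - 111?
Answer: 69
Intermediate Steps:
X(E) = 3*E (X(E) = 2*E + E = 3*E)
-6*X(-10) - 111 = -18*(-10) - 111 = -6*(-30) - 111 = 180 - 111 = 69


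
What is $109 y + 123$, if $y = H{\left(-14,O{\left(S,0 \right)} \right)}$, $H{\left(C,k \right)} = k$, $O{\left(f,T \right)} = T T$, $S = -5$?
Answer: $123$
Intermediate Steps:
$O{\left(f,T \right)} = T^{2}$
$y = 0$ ($y = 0^{2} = 0$)
$109 y + 123 = 109 \cdot 0 + 123 = 0 + 123 = 123$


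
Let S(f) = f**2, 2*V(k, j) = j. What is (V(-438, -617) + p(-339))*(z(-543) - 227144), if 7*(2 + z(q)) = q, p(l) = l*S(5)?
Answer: 27941455355/14 ≈ 1.9958e+9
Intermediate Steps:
V(k, j) = j/2
p(l) = 25*l (p(l) = l*5**2 = l*25 = 25*l)
z(q) = -2 + q/7
(V(-438, -617) + p(-339))*(z(-543) - 227144) = ((1/2)*(-617) + 25*(-339))*((-2 + (1/7)*(-543)) - 227144) = (-617/2 - 8475)*((-2 - 543/7) - 227144) = -17567*(-557/7 - 227144)/2 = -17567/2*(-1590565/7) = 27941455355/14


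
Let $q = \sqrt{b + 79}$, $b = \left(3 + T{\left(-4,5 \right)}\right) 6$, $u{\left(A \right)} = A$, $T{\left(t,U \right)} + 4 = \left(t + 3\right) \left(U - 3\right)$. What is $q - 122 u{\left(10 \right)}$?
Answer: $-1220 + \sqrt{61} \approx -1212.2$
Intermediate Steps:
$T{\left(t,U \right)} = -4 + \left(-3 + U\right) \left(3 + t\right)$ ($T{\left(t,U \right)} = -4 + \left(t + 3\right) \left(U - 3\right) = -4 + \left(3 + t\right) \left(-3 + U\right) = -4 + \left(-3 + U\right) \left(3 + t\right)$)
$b = -18$ ($b = \left(3 + \left(-13 - -12 + 3 \cdot 5 + 5 \left(-4\right)\right)\right) 6 = \left(3 + \left(-13 + 12 + 15 - 20\right)\right) 6 = \left(3 - 6\right) 6 = \left(-3\right) 6 = -18$)
$q = \sqrt{61}$ ($q = \sqrt{-18 + 79} = \sqrt{61} \approx 7.8102$)
$q - 122 u{\left(10 \right)} = \sqrt{61} - 1220 = -1220 + \sqrt{61}$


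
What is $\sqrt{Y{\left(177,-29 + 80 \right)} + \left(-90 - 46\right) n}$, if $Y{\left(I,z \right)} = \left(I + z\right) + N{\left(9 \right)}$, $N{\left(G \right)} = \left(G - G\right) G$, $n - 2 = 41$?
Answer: $2 i \sqrt{1405} \approx 74.967 i$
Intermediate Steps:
$n = 43$ ($n = 2 + 41 = 43$)
$N{\left(G \right)} = 0$ ($N{\left(G \right)} = 0 G = 0$)
$Y{\left(I,z \right)} = I + z$ ($Y{\left(I,z \right)} = \left(I + z\right) + 0 = I + z$)
$\sqrt{Y{\left(177,-29 + 80 \right)} + \left(-90 - 46\right) n} = \sqrt{\left(177 + \left(-29 + 80\right)\right) + \left(-90 - 46\right) 43} = \sqrt{\left(177 + 51\right) - 5848} = \sqrt{228 - 5848} = \sqrt{-5620} = 2 i \sqrt{1405}$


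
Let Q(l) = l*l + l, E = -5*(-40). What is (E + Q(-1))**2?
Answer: 40000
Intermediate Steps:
E = 200
Q(l) = l + l**2 (Q(l) = l**2 + l = l + l**2)
(E + Q(-1))**2 = (200 - (1 - 1))**2 = (200 - 1*0)**2 = (200 + 0)**2 = 200**2 = 40000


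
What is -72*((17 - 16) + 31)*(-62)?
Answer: 142848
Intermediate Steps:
-72*((17 - 16) + 31)*(-62) = -72*(1 + 31)*(-62) = -72*32*(-62) = -2304*(-62) = 142848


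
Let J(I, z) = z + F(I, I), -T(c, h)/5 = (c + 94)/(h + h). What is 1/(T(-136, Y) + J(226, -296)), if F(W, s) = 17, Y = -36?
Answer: -12/3383 ≈ -0.0035471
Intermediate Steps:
T(c, h) = -5*(94 + c)/(2*h) (T(c, h) = -5*(c + 94)/(h + h) = -5*(94 + c)/(2*h))
J(I, z) = 17 + z (J(I, z) = z + 17 = 17 + z)
1/(T(-136, Y) + J(226, -296)) = 1/((5/2)*(-94 - 1*(-136))/(-36) + (17 - 296)) = 1/((5/2)*(-1/36)*(-94 + 136) - 279) = 1/((5/2)*(-1/36)*42 - 279) = 1/(-35/12 - 279) = 1/(-3383/12) = -12/3383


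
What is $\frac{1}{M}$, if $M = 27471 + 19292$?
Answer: $\frac{1}{46763} \approx 2.1384 \cdot 10^{-5}$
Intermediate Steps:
$M = 46763$
$\frac{1}{M} = \frac{1}{46763}$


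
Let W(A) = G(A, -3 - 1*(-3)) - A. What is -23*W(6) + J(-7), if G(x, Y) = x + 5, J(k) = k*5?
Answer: -150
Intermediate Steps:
J(k) = 5*k
G(x, Y) = 5 + x
W(A) = 5 (W(A) = (5 + A) - A = 5)
-23*W(6) + J(-7) = -23*5 + 5*(-7) = -115 - 35 = -150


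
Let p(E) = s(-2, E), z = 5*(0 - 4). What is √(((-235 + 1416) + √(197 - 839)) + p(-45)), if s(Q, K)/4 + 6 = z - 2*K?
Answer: √(1437 + I*√642) ≈ 37.909 + 0.3342*I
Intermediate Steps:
z = -20 (z = 5*(-4) = -20)
s(Q, K) = -104 - 8*K (s(Q, K) = -24 + 4*(-20 - 2*K) = -24 + (-80 - 8*K) = -104 - 8*K)
p(E) = -104 - 8*E
√(((-235 + 1416) + √(197 - 839)) + p(-45)) = √(((-235 + 1416) + √(197 - 839)) + (-104 - 8*(-45))) = √((1181 + √(-642)) + (-104 + 360)) = √((1181 + I*√642) + 256) = √(1437 + I*√642)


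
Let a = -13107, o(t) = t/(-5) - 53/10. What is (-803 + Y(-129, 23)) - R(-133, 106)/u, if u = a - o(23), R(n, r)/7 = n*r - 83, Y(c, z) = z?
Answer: -34383350/43657 ≈ -787.58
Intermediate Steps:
o(t) = -53/10 - t/5 (o(t) = t*(-⅕) - 53*⅒ = -t/5 - 53/10 = -53/10 - t/5)
R(n, r) = -581 + 7*n*r (R(n, r) = 7*(n*r - 83) = 7*(-83 + n*r) = -581 + 7*n*r)
u = -130971/10 (u = -13107 - (-53/10 - ⅕*23) = -13107 - (-53/10 - 23/5) = -13107 - 1*(-99/10) = -13107 + 99/10 = -130971/10 ≈ -13097.)
(-803 + Y(-129, 23)) - R(-133, 106)/u = (-803 + 23) - (-581 + 7*(-133)*106)/(-130971/10) = -780 - (-581 - 98686)*(-10)/130971 = -780 - (-99267)*(-10)/130971 = -780 - 1*330890/43657 = -780 - 330890/43657 = -34383350/43657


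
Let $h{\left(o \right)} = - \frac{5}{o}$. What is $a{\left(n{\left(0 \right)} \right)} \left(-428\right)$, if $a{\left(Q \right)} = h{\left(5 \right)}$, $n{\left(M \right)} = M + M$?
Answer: $428$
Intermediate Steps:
$n{\left(M \right)} = 2 M$
$a{\left(Q \right)} = -1$ ($a{\left(Q \right)} = - \frac{5}{5} = \left(-5\right) \frac{1}{5} = -1$)
$a{\left(n{\left(0 \right)} \right)} \left(-428\right) = \left(-1\right) \left(-428\right) = 428$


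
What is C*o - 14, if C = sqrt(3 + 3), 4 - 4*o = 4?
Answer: -14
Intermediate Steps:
o = 0 (o = 1 - 1/4*4 = 1 - 1 = 0)
C = sqrt(6) ≈ 2.4495
C*o - 14 = sqrt(6)*0 - 14 = 0 - 14 = -14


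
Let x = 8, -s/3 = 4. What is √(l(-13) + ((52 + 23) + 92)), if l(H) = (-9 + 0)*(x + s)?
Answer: √203 ≈ 14.248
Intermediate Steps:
s = -12 (s = -3*4 = -12)
l(H) = 36 (l(H) = (-9 + 0)*(8 - 12) = -9*(-4) = 36)
√(l(-13) + ((52 + 23) + 92)) = √(36 + ((52 + 23) + 92)) = √(36 + (75 + 92)) = √(36 + 167) = √203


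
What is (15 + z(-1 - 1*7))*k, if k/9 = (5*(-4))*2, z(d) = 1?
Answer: -5760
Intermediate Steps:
k = -360 (k = 9*((5*(-4))*2) = 9*(-20*2) = 9*(-40) = -360)
(15 + z(-1 - 1*7))*k = (15 + 1)*(-360) = 16*(-360) = -5760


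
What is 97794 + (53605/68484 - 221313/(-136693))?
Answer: 915499833820885/9361283412 ≈ 97796.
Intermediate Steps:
97794 + (53605/68484 - 221313/(-136693)) = 97794 + (53605*(1/68484) - 221313*(-1/136693)) = 97794 + (53605/68484 + 221313/136693) = 97794 + 22483827757/9361283412 = 915499833820885/9361283412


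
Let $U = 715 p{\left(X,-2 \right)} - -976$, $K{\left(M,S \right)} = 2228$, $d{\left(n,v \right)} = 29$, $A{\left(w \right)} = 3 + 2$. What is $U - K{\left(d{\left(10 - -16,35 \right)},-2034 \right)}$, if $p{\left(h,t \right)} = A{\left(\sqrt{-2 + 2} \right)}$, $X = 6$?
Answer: $2323$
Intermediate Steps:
$A{\left(w \right)} = 5$
$p{\left(h,t \right)} = 5$
$U = 4551$ ($U = 715 \cdot 5 - -976 = 3575 + 976 = 4551$)
$U - K{\left(d{\left(10 - -16,35 \right)},-2034 \right)} = 4551 - 2228 = 2323$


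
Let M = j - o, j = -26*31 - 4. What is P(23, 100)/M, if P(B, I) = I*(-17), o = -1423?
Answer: -1700/613 ≈ -2.7732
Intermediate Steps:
P(B, I) = -17*I
j = -810 (j = -806 - 4 = -810)
M = 613 (M = -810 - 1*(-1423) = -810 + 1423 = 613)
P(23, 100)/M = -17*100/613 = -1700*1/613 = -1700/613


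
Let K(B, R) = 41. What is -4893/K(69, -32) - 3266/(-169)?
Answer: -693011/6929 ≈ -100.02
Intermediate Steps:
-4893/K(69, -32) - 3266/(-169) = -4893/41 - 3266/(-169) = -4893*1/41 - 3266*(-1/169) = -4893/41 + 3266/169 = -693011/6929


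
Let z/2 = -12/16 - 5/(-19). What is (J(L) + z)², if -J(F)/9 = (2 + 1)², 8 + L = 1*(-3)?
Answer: 9703225/1444 ≈ 6719.7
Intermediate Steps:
L = -11 (L = -8 + 1*(-3) = -8 - 3 = -11)
J(F) = -81 (J(F) = -9*(2 + 1)² = -9*3² = -9*9 = -81)
z = -37/38 (z = 2*(-12/16 - 5/(-19)) = 2*(-12*1/16 - 5*(-1/19)) = 2*(-¾ + 5/19) = 2*(-37/76) = -37/38 ≈ -0.97368)
(J(L) + z)² = (-81 - 37/38)² = (-3115/38)² = 9703225/1444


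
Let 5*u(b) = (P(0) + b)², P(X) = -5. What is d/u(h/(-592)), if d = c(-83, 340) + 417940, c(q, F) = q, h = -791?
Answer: 732219178240/4704561 ≈ 1.5564e+5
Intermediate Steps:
u(b) = (-5 + b)²/5
d = 417857 (d = -83 + 417940 = 417857)
d/u(h/(-592)) = 417857/(((-5 - 791/(-592))²/5)) = 417857/(((-5 - 791*(-1/592))²/5)) = 417857/(((-5 + 791/592)²/5)) = 417857/(((-2169/592)²/5)) = 417857/(((⅕)*(4704561/350464))) = 417857/(4704561/1752320) = 417857*(1752320/4704561) = 732219178240/4704561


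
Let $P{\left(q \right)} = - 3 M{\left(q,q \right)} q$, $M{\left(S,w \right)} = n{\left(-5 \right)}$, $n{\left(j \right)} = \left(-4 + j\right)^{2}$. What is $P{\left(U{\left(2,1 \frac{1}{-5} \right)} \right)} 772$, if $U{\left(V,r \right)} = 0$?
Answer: $0$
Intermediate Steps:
$M{\left(S,w \right)} = 81$ ($M{\left(S,w \right)} = \left(-4 - 5\right)^{2} = \left(-9\right)^{2} = 81$)
$P{\left(q \right)} = - 243 q$ ($P{\left(q \right)} = \left(-3\right) 81 q = - 243 q$)
$P{\left(U{\left(2,1 \frac{1}{-5} \right)} \right)} 772 = \left(-243\right) 0 \cdot 772 = 0 \cdot 772 = 0$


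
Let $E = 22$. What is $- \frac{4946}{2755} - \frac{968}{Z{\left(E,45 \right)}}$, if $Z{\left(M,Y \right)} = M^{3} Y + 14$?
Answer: $- \frac{1186330722}{660062185} \approx -1.7973$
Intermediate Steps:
$Z{\left(M,Y \right)} = 14 + Y M^{3}$ ($Z{\left(M,Y \right)} = Y M^{3} + 14 = 14 + Y M^{3}$)
$- \frac{4946}{2755} - \frac{968}{Z{\left(E,45 \right)}} = - \frac{4946}{2755} - \frac{968}{14 + 45 \cdot 22^{3}} = \left(-4946\right) \frac{1}{2755} - \frac{968}{14 + 45 \cdot 10648} = - \frac{4946}{2755} - \frac{968}{14 + 479160} = - \frac{4946}{2755} - \frac{968}{479174} = - \frac{4946}{2755} - \frac{484}{239587} = - \frac{1186330722}{660062185}$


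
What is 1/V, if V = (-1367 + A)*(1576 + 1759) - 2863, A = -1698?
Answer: -1/10224638 ≈ -9.7803e-8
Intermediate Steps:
V = -10224638 (V = (-1367 - 1698)*(1576 + 1759) - 2863 = -3065*3335 - 2863 = -10221775 - 2863 = -10224638)
1/V = 1/(-10224638) = -1/10224638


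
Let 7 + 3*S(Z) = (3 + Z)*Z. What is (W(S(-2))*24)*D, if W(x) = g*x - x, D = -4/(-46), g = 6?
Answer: -720/23 ≈ -31.304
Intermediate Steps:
D = 2/23 (D = -4*(-1/46) = 2/23 ≈ 0.086957)
S(Z) = -7/3 + Z*(3 + Z)/3 (S(Z) = -7/3 + ((3 + Z)*Z)/3 = -7/3 + (Z*(3 + Z))/3 = -7/3 + Z*(3 + Z)/3)
W(x) = 5*x (W(x) = 6*x - x = 5*x)
(W(S(-2))*24)*D = ((5*(-7/3 - 2 + (⅓)*(-2)²))*24)*(2/23) = ((5*(-7/3 - 2 + (⅓)*4))*24)*(2/23) = ((5*(-7/3 - 2 + 4/3))*24)*(2/23) = ((5*(-3))*24)*(2/23) = -15*24*(2/23) = -360*2/23 = -720/23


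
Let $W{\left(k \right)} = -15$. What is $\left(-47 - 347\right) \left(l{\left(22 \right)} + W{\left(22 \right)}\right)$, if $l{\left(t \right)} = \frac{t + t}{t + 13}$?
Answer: $\frac{189514}{35} \approx 5414.7$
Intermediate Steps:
$l{\left(t \right)} = \frac{2 t}{13 + t}$
$\left(-47 - 347\right) \left(l{\left(22 \right)} + W{\left(22 \right)}\right) = \left(-47 - 347\right) \left(2 \cdot 22 \frac{1}{13 + 22} - 15\right) = - 394 \left(2 \cdot 22 \cdot \frac{1}{35} - 15\right) = - 394 \left(\frac{44}{35} - 15\right) = \left(-394\right) \left(- \frac{481}{35}\right) = \frac{189514}{35}$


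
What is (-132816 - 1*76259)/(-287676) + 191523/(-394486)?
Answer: 13690294951/56742077268 ≈ 0.24127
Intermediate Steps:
(-132816 - 1*76259)/(-287676) + 191523/(-394486) = (-132816 - 76259)*(-1/287676) + 191523*(-1/394486) = -209075*(-1/287676) - 191523/394486 = 209075/287676 - 191523/394486 = 13690294951/56742077268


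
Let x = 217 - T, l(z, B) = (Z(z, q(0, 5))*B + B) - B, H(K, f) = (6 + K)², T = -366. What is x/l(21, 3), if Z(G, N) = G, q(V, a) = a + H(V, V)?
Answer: 583/63 ≈ 9.2540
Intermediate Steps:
q(V, a) = a + (6 + V)²
l(z, B) = B*z (l(z, B) = (z*B + B) - B = (B*z + B) - B = (B + B*z) - B = B*z)
x = 583 (x = 217 - 1*(-366) = 217 + 366 = 583)
x/l(21, 3) = 583/((3*21)) = 583/63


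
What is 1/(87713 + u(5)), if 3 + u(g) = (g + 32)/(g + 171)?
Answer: 176/15436997 ≈ 1.1401e-5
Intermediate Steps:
u(g) = -3 + (32 + g)/(171 + g) (u(g) = -3 + (g + 32)/(g + 171) = -3 + (32 + g)/(171 + g))
1/(87713 + u(5)) = 1/(87713 + (-481 - 2*5)/(171 + 5)) = 1/(87713 + (-481 - 10)/176) = 1/(87713 + (1/176)*(-491)) = 1/(87713 - 491/176) = 1/(15436997/176) = 176/15436997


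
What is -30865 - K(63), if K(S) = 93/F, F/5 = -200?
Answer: -30864907/1000 ≈ -30865.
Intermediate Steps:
F = -1000 (F = 5*(-200) = -1000)
K(S) = -93/1000 (K(S) = 93/(-1000) = 93*(-1/1000) = -93/1000)
-30865 - K(63) = -30865 - 1*(-93/1000) = -30865 + 93/1000 = -30864907/1000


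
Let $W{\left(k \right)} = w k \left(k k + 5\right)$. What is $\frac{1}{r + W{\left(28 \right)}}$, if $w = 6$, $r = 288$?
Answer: $\frac{1}{132840} \approx 7.5279 \cdot 10^{-6}$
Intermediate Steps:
$W{\left(k \right)} = 6 k \left(5 + k^{2}\right)$ ($W{\left(k \right)} = 6 k \left(k k + 5\right) = 6 k \left(k^{2} + 5\right) = 6 k \left(5 + k^{2}\right)$)
$\frac{1}{r + W{\left(28 \right)}} = \frac{1}{288 + 6 \cdot 28 \left(5 + 28^{2}\right)} = \frac{1}{288 + 6 \cdot 28 \left(5 + 784\right)} = \frac{1}{288 + 6 \cdot 28 \cdot 789} = \frac{1}{288 + 132552} = \frac{1}{132840}$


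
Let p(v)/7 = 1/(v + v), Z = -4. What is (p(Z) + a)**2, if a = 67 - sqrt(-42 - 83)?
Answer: 271841/64 - 2645*I*sqrt(5)/4 ≈ 4247.5 - 1478.6*I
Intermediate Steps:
p(v) = 7/(2*v) (p(v) = 7/(v + v) = 7/((2*v)) = 7*(1/(2*v)) = 7/(2*v))
a = 67 - 5*I*sqrt(5) (a = 67 - sqrt(-125) = 67 - 5*I*sqrt(5) ≈ 67.0 - 11.18*I)
(p(Z) + a)**2 = ((7/2)/(-4) + (67 - 5*I*sqrt(5)))**2 = ((7/2)*(-1/4) + (67 - 5*I*sqrt(5)))**2 = (-7/8 + (67 - 5*I*sqrt(5)))**2 = (529/8 - 5*I*sqrt(5))**2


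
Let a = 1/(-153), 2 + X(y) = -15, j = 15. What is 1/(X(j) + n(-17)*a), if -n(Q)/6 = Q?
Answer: -3/53 ≈ -0.056604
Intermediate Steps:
X(y) = -17 (X(y) = -2 - 15 = -17)
n(Q) = -6*Q
a = -1/153 ≈ -0.0065359
1/(X(j) + n(-17)*a) = 1/(-17 - 6*(-17)*(-1/153)) = 1/(-17 + 102*(-1/153)) = 1/(-17 - ⅔) = 1/(-53/3) = -3/53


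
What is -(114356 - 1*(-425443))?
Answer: -539799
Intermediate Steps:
-(114356 - 1*(-425443)) = -(114356 + 425443) = -1*539799 = -539799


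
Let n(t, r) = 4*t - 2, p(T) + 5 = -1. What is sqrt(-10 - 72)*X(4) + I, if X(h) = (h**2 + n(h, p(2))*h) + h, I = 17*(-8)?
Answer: -136 + 76*I*sqrt(82) ≈ -136.0 + 688.21*I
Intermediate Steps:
p(T) = -6 (p(T) = -5 - 1 = -6)
n(t, r) = -2 + 4*t
I = -136
X(h) = h + h**2 + h*(-2 + 4*h) (X(h) = (h**2 + (-2 + 4*h)*h) + h = (h**2 + h*(-2 + 4*h)) + h = h + h**2 + h*(-2 + 4*h))
sqrt(-10 - 72)*X(4) + I = sqrt(-10 - 72)*(4*(-1 + 5*4)) - 136 = sqrt(-82)*(4*(-1 + 20)) - 136 = (I*sqrt(82))*(4*19) - 136 = (I*sqrt(82))*76 - 136 = 76*I*sqrt(82) - 136 = -136 + 76*I*sqrt(82)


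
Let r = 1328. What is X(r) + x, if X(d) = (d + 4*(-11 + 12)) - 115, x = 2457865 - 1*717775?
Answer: 1741307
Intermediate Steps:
x = 1740090 (x = 2457865 - 717775 = 1740090)
X(d) = -111 + d (X(d) = (d + 4*1) - 115 = (d + 4) - 115 = (4 + d) - 115 = -111 + d)
X(r) + x = (-111 + 1328) + 1740090 = 1217 + 1740090 = 1741307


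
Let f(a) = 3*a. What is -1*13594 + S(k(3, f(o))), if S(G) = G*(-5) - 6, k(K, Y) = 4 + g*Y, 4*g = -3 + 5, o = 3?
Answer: -27285/2 ≈ -13643.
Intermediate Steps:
g = ½ (g = (-3 + 5)/4 = (¼)*2 = ½ ≈ 0.50000)
k(K, Y) = 4 + Y/2
S(G) = -6 - 5*G (S(G) = -5*G - 6 = -6 - 5*G)
-1*13594 + S(k(3, f(o))) = -1*13594 + (-6 - 5*(4 + (3*3)/2)) = -13594 + (-6 - 5*(4 + (½)*9)) = -13594 + (-6 - 5*(4 + 9/2)) = -13594 + (-6 - 5*17/2) = -13594 + (-6 - 85/2) = -13594 - 97/2 = -27285/2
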